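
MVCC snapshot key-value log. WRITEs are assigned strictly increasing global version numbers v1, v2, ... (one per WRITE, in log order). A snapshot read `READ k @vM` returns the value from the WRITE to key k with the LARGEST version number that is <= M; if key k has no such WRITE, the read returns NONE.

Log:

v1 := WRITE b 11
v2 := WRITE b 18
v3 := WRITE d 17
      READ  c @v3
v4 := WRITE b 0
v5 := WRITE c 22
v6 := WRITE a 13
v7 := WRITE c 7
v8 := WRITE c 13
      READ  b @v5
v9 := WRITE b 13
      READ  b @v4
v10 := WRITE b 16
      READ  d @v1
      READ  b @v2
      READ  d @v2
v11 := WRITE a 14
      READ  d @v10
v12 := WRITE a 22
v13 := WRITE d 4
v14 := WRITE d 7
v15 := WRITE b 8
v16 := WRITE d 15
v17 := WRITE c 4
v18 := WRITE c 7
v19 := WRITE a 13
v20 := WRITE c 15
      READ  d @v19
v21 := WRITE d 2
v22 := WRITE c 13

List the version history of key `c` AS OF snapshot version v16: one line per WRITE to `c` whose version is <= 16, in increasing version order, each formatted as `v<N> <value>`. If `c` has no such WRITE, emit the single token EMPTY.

Scan writes for key=c with version <= 16:
  v1 WRITE b 11 -> skip
  v2 WRITE b 18 -> skip
  v3 WRITE d 17 -> skip
  v4 WRITE b 0 -> skip
  v5 WRITE c 22 -> keep
  v6 WRITE a 13 -> skip
  v7 WRITE c 7 -> keep
  v8 WRITE c 13 -> keep
  v9 WRITE b 13 -> skip
  v10 WRITE b 16 -> skip
  v11 WRITE a 14 -> skip
  v12 WRITE a 22 -> skip
  v13 WRITE d 4 -> skip
  v14 WRITE d 7 -> skip
  v15 WRITE b 8 -> skip
  v16 WRITE d 15 -> skip
  v17 WRITE c 4 -> drop (> snap)
  v18 WRITE c 7 -> drop (> snap)
  v19 WRITE a 13 -> skip
  v20 WRITE c 15 -> drop (> snap)
  v21 WRITE d 2 -> skip
  v22 WRITE c 13 -> drop (> snap)
Collected: [(5, 22), (7, 7), (8, 13)]

Answer: v5 22
v7 7
v8 13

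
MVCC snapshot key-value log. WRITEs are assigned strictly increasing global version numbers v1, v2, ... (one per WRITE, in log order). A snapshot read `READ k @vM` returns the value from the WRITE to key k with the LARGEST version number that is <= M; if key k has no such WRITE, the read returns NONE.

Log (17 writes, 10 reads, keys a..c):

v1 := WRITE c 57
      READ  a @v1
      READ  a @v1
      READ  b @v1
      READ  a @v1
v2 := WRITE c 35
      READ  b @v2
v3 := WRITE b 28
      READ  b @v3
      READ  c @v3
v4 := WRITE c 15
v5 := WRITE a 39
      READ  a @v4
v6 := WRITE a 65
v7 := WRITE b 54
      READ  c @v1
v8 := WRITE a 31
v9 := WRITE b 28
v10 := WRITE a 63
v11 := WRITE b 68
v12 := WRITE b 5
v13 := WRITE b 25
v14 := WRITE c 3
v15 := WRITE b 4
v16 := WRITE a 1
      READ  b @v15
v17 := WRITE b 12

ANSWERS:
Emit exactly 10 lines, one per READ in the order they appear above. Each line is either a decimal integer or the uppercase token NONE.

Answer: NONE
NONE
NONE
NONE
NONE
28
35
NONE
57
4

Derivation:
v1: WRITE c=57  (c history now [(1, 57)])
READ a @v1: history=[] -> no version <= 1 -> NONE
READ a @v1: history=[] -> no version <= 1 -> NONE
READ b @v1: history=[] -> no version <= 1 -> NONE
READ a @v1: history=[] -> no version <= 1 -> NONE
v2: WRITE c=35  (c history now [(1, 57), (2, 35)])
READ b @v2: history=[] -> no version <= 2 -> NONE
v3: WRITE b=28  (b history now [(3, 28)])
READ b @v3: history=[(3, 28)] -> pick v3 -> 28
READ c @v3: history=[(1, 57), (2, 35)] -> pick v2 -> 35
v4: WRITE c=15  (c history now [(1, 57), (2, 35), (4, 15)])
v5: WRITE a=39  (a history now [(5, 39)])
READ a @v4: history=[(5, 39)] -> no version <= 4 -> NONE
v6: WRITE a=65  (a history now [(5, 39), (6, 65)])
v7: WRITE b=54  (b history now [(3, 28), (7, 54)])
READ c @v1: history=[(1, 57), (2, 35), (4, 15)] -> pick v1 -> 57
v8: WRITE a=31  (a history now [(5, 39), (6, 65), (8, 31)])
v9: WRITE b=28  (b history now [(3, 28), (7, 54), (9, 28)])
v10: WRITE a=63  (a history now [(5, 39), (6, 65), (8, 31), (10, 63)])
v11: WRITE b=68  (b history now [(3, 28), (7, 54), (9, 28), (11, 68)])
v12: WRITE b=5  (b history now [(3, 28), (7, 54), (9, 28), (11, 68), (12, 5)])
v13: WRITE b=25  (b history now [(3, 28), (7, 54), (9, 28), (11, 68), (12, 5), (13, 25)])
v14: WRITE c=3  (c history now [(1, 57), (2, 35), (4, 15), (14, 3)])
v15: WRITE b=4  (b history now [(3, 28), (7, 54), (9, 28), (11, 68), (12, 5), (13, 25), (15, 4)])
v16: WRITE a=1  (a history now [(5, 39), (6, 65), (8, 31), (10, 63), (16, 1)])
READ b @v15: history=[(3, 28), (7, 54), (9, 28), (11, 68), (12, 5), (13, 25), (15, 4)] -> pick v15 -> 4
v17: WRITE b=12  (b history now [(3, 28), (7, 54), (9, 28), (11, 68), (12, 5), (13, 25), (15, 4), (17, 12)])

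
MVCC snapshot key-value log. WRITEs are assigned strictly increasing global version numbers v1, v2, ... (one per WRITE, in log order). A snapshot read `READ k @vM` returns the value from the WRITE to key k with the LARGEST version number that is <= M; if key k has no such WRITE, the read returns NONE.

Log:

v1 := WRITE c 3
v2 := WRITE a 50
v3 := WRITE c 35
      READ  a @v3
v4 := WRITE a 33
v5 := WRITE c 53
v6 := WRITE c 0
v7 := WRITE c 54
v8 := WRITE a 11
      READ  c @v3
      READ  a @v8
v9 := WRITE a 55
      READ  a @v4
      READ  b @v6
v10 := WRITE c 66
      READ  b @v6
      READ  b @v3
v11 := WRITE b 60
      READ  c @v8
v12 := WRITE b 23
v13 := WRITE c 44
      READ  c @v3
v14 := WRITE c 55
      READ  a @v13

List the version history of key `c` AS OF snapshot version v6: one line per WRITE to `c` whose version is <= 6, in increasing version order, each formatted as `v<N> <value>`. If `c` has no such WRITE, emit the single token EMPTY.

Answer: v1 3
v3 35
v5 53
v6 0

Derivation:
Scan writes for key=c with version <= 6:
  v1 WRITE c 3 -> keep
  v2 WRITE a 50 -> skip
  v3 WRITE c 35 -> keep
  v4 WRITE a 33 -> skip
  v5 WRITE c 53 -> keep
  v6 WRITE c 0 -> keep
  v7 WRITE c 54 -> drop (> snap)
  v8 WRITE a 11 -> skip
  v9 WRITE a 55 -> skip
  v10 WRITE c 66 -> drop (> snap)
  v11 WRITE b 60 -> skip
  v12 WRITE b 23 -> skip
  v13 WRITE c 44 -> drop (> snap)
  v14 WRITE c 55 -> drop (> snap)
Collected: [(1, 3), (3, 35), (5, 53), (6, 0)]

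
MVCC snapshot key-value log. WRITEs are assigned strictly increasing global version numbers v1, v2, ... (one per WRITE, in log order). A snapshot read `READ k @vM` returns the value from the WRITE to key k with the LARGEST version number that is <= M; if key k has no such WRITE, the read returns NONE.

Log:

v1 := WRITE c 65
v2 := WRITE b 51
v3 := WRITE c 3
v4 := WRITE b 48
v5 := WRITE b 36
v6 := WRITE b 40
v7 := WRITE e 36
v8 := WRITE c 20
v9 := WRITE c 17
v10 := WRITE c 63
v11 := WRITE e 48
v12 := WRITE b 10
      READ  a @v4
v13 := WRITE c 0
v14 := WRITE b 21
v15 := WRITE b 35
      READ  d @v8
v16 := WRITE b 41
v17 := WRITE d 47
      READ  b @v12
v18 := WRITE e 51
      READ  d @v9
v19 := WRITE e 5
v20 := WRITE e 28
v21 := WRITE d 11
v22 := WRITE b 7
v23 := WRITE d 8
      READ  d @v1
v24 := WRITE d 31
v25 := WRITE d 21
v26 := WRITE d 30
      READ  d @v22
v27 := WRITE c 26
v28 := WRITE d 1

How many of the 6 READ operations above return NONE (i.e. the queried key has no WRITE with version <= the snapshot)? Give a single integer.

Answer: 4

Derivation:
v1: WRITE c=65  (c history now [(1, 65)])
v2: WRITE b=51  (b history now [(2, 51)])
v3: WRITE c=3  (c history now [(1, 65), (3, 3)])
v4: WRITE b=48  (b history now [(2, 51), (4, 48)])
v5: WRITE b=36  (b history now [(2, 51), (4, 48), (5, 36)])
v6: WRITE b=40  (b history now [(2, 51), (4, 48), (5, 36), (6, 40)])
v7: WRITE e=36  (e history now [(7, 36)])
v8: WRITE c=20  (c history now [(1, 65), (3, 3), (8, 20)])
v9: WRITE c=17  (c history now [(1, 65), (3, 3), (8, 20), (9, 17)])
v10: WRITE c=63  (c history now [(1, 65), (3, 3), (8, 20), (9, 17), (10, 63)])
v11: WRITE e=48  (e history now [(7, 36), (11, 48)])
v12: WRITE b=10  (b history now [(2, 51), (4, 48), (5, 36), (6, 40), (12, 10)])
READ a @v4: history=[] -> no version <= 4 -> NONE
v13: WRITE c=0  (c history now [(1, 65), (3, 3), (8, 20), (9, 17), (10, 63), (13, 0)])
v14: WRITE b=21  (b history now [(2, 51), (4, 48), (5, 36), (6, 40), (12, 10), (14, 21)])
v15: WRITE b=35  (b history now [(2, 51), (4, 48), (5, 36), (6, 40), (12, 10), (14, 21), (15, 35)])
READ d @v8: history=[] -> no version <= 8 -> NONE
v16: WRITE b=41  (b history now [(2, 51), (4, 48), (5, 36), (6, 40), (12, 10), (14, 21), (15, 35), (16, 41)])
v17: WRITE d=47  (d history now [(17, 47)])
READ b @v12: history=[(2, 51), (4, 48), (5, 36), (6, 40), (12, 10), (14, 21), (15, 35), (16, 41)] -> pick v12 -> 10
v18: WRITE e=51  (e history now [(7, 36), (11, 48), (18, 51)])
READ d @v9: history=[(17, 47)] -> no version <= 9 -> NONE
v19: WRITE e=5  (e history now [(7, 36), (11, 48), (18, 51), (19, 5)])
v20: WRITE e=28  (e history now [(7, 36), (11, 48), (18, 51), (19, 5), (20, 28)])
v21: WRITE d=11  (d history now [(17, 47), (21, 11)])
v22: WRITE b=7  (b history now [(2, 51), (4, 48), (5, 36), (6, 40), (12, 10), (14, 21), (15, 35), (16, 41), (22, 7)])
v23: WRITE d=8  (d history now [(17, 47), (21, 11), (23, 8)])
READ d @v1: history=[(17, 47), (21, 11), (23, 8)] -> no version <= 1 -> NONE
v24: WRITE d=31  (d history now [(17, 47), (21, 11), (23, 8), (24, 31)])
v25: WRITE d=21  (d history now [(17, 47), (21, 11), (23, 8), (24, 31), (25, 21)])
v26: WRITE d=30  (d history now [(17, 47), (21, 11), (23, 8), (24, 31), (25, 21), (26, 30)])
READ d @v22: history=[(17, 47), (21, 11), (23, 8), (24, 31), (25, 21), (26, 30)] -> pick v21 -> 11
v27: WRITE c=26  (c history now [(1, 65), (3, 3), (8, 20), (9, 17), (10, 63), (13, 0), (27, 26)])
v28: WRITE d=1  (d history now [(17, 47), (21, 11), (23, 8), (24, 31), (25, 21), (26, 30), (28, 1)])
Read results in order: ['NONE', 'NONE', '10', 'NONE', 'NONE', '11']
NONE count = 4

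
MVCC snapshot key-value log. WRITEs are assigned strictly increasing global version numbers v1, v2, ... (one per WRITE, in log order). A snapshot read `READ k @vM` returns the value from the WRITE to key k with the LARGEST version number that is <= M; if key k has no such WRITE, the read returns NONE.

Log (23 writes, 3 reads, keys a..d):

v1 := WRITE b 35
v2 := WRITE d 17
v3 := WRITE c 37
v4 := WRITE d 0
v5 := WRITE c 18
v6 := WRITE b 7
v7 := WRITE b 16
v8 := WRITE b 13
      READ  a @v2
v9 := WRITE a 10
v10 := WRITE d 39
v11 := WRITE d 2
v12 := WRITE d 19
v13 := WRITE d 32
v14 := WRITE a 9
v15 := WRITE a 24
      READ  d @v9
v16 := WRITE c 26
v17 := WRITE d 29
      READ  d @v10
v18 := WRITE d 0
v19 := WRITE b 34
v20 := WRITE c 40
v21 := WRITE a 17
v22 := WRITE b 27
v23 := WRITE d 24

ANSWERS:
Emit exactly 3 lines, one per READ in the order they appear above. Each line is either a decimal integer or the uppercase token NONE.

v1: WRITE b=35  (b history now [(1, 35)])
v2: WRITE d=17  (d history now [(2, 17)])
v3: WRITE c=37  (c history now [(3, 37)])
v4: WRITE d=0  (d history now [(2, 17), (4, 0)])
v5: WRITE c=18  (c history now [(3, 37), (5, 18)])
v6: WRITE b=7  (b history now [(1, 35), (6, 7)])
v7: WRITE b=16  (b history now [(1, 35), (6, 7), (7, 16)])
v8: WRITE b=13  (b history now [(1, 35), (6, 7), (7, 16), (8, 13)])
READ a @v2: history=[] -> no version <= 2 -> NONE
v9: WRITE a=10  (a history now [(9, 10)])
v10: WRITE d=39  (d history now [(2, 17), (4, 0), (10, 39)])
v11: WRITE d=2  (d history now [(2, 17), (4, 0), (10, 39), (11, 2)])
v12: WRITE d=19  (d history now [(2, 17), (4, 0), (10, 39), (11, 2), (12, 19)])
v13: WRITE d=32  (d history now [(2, 17), (4, 0), (10, 39), (11, 2), (12, 19), (13, 32)])
v14: WRITE a=9  (a history now [(9, 10), (14, 9)])
v15: WRITE a=24  (a history now [(9, 10), (14, 9), (15, 24)])
READ d @v9: history=[(2, 17), (4, 0), (10, 39), (11, 2), (12, 19), (13, 32)] -> pick v4 -> 0
v16: WRITE c=26  (c history now [(3, 37), (5, 18), (16, 26)])
v17: WRITE d=29  (d history now [(2, 17), (4, 0), (10, 39), (11, 2), (12, 19), (13, 32), (17, 29)])
READ d @v10: history=[(2, 17), (4, 0), (10, 39), (11, 2), (12, 19), (13, 32), (17, 29)] -> pick v10 -> 39
v18: WRITE d=0  (d history now [(2, 17), (4, 0), (10, 39), (11, 2), (12, 19), (13, 32), (17, 29), (18, 0)])
v19: WRITE b=34  (b history now [(1, 35), (6, 7), (7, 16), (8, 13), (19, 34)])
v20: WRITE c=40  (c history now [(3, 37), (5, 18), (16, 26), (20, 40)])
v21: WRITE a=17  (a history now [(9, 10), (14, 9), (15, 24), (21, 17)])
v22: WRITE b=27  (b history now [(1, 35), (6, 7), (7, 16), (8, 13), (19, 34), (22, 27)])
v23: WRITE d=24  (d history now [(2, 17), (4, 0), (10, 39), (11, 2), (12, 19), (13, 32), (17, 29), (18, 0), (23, 24)])

Answer: NONE
0
39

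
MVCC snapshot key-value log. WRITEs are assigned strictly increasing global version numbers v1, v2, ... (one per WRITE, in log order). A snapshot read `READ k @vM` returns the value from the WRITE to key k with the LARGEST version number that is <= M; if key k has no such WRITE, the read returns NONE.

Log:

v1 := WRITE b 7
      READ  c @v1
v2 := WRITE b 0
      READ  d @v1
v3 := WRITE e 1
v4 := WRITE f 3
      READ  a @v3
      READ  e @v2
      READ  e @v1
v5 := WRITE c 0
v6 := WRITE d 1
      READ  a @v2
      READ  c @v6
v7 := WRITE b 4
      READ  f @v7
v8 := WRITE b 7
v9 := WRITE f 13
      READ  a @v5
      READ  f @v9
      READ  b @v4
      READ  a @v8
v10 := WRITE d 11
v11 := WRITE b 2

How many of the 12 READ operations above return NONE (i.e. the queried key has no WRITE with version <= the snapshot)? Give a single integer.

Answer: 8

Derivation:
v1: WRITE b=7  (b history now [(1, 7)])
READ c @v1: history=[] -> no version <= 1 -> NONE
v2: WRITE b=0  (b history now [(1, 7), (2, 0)])
READ d @v1: history=[] -> no version <= 1 -> NONE
v3: WRITE e=1  (e history now [(3, 1)])
v4: WRITE f=3  (f history now [(4, 3)])
READ a @v3: history=[] -> no version <= 3 -> NONE
READ e @v2: history=[(3, 1)] -> no version <= 2 -> NONE
READ e @v1: history=[(3, 1)] -> no version <= 1 -> NONE
v5: WRITE c=0  (c history now [(5, 0)])
v6: WRITE d=1  (d history now [(6, 1)])
READ a @v2: history=[] -> no version <= 2 -> NONE
READ c @v6: history=[(5, 0)] -> pick v5 -> 0
v7: WRITE b=4  (b history now [(1, 7), (2, 0), (7, 4)])
READ f @v7: history=[(4, 3)] -> pick v4 -> 3
v8: WRITE b=7  (b history now [(1, 7), (2, 0), (7, 4), (8, 7)])
v9: WRITE f=13  (f history now [(4, 3), (9, 13)])
READ a @v5: history=[] -> no version <= 5 -> NONE
READ f @v9: history=[(4, 3), (9, 13)] -> pick v9 -> 13
READ b @v4: history=[(1, 7), (2, 0), (7, 4), (8, 7)] -> pick v2 -> 0
READ a @v8: history=[] -> no version <= 8 -> NONE
v10: WRITE d=11  (d history now [(6, 1), (10, 11)])
v11: WRITE b=2  (b history now [(1, 7), (2, 0), (7, 4), (8, 7), (11, 2)])
Read results in order: ['NONE', 'NONE', 'NONE', 'NONE', 'NONE', 'NONE', '0', '3', 'NONE', '13', '0', 'NONE']
NONE count = 8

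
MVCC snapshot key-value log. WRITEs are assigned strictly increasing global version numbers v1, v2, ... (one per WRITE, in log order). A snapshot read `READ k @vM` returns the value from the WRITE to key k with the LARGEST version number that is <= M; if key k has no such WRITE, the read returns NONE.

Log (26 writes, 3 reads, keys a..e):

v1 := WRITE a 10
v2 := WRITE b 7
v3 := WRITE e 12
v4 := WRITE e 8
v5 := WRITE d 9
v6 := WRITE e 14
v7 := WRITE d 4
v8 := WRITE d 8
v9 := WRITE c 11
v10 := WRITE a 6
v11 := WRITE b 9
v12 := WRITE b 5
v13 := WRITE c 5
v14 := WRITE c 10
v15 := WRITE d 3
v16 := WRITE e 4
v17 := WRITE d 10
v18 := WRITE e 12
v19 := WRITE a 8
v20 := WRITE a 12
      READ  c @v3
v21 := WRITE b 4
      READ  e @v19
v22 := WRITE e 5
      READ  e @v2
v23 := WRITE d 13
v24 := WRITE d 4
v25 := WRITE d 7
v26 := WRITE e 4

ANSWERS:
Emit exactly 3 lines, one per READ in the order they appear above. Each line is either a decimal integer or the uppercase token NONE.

Answer: NONE
12
NONE

Derivation:
v1: WRITE a=10  (a history now [(1, 10)])
v2: WRITE b=7  (b history now [(2, 7)])
v3: WRITE e=12  (e history now [(3, 12)])
v4: WRITE e=8  (e history now [(3, 12), (4, 8)])
v5: WRITE d=9  (d history now [(5, 9)])
v6: WRITE e=14  (e history now [(3, 12), (4, 8), (6, 14)])
v7: WRITE d=4  (d history now [(5, 9), (7, 4)])
v8: WRITE d=8  (d history now [(5, 9), (7, 4), (8, 8)])
v9: WRITE c=11  (c history now [(9, 11)])
v10: WRITE a=6  (a history now [(1, 10), (10, 6)])
v11: WRITE b=9  (b history now [(2, 7), (11, 9)])
v12: WRITE b=5  (b history now [(2, 7), (11, 9), (12, 5)])
v13: WRITE c=5  (c history now [(9, 11), (13, 5)])
v14: WRITE c=10  (c history now [(9, 11), (13, 5), (14, 10)])
v15: WRITE d=3  (d history now [(5, 9), (7, 4), (8, 8), (15, 3)])
v16: WRITE e=4  (e history now [(3, 12), (4, 8), (6, 14), (16, 4)])
v17: WRITE d=10  (d history now [(5, 9), (7, 4), (8, 8), (15, 3), (17, 10)])
v18: WRITE e=12  (e history now [(3, 12), (4, 8), (6, 14), (16, 4), (18, 12)])
v19: WRITE a=8  (a history now [(1, 10), (10, 6), (19, 8)])
v20: WRITE a=12  (a history now [(1, 10), (10, 6), (19, 8), (20, 12)])
READ c @v3: history=[(9, 11), (13, 5), (14, 10)] -> no version <= 3 -> NONE
v21: WRITE b=4  (b history now [(2, 7), (11, 9), (12, 5), (21, 4)])
READ e @v19: history=[(3, 12), (4, 8), (6, 14), (16, 4), (18, 12)] -> pick v18 -> 12
v22: WRITE e=5  (e history now [(3, 12), (4, 8), (6, 14), (16, 4), (18, 12), (22, 5)])
READ e @v2: history=[(3, 12), (4, 8), (6, 14), (16, 4), (18, 12), (22, 5)] -> no version <= 2 -> NONE
v23: WRITE d=13  (d history now [(5, 9), (7, 4), (8, 8), (15, 3), (17, 10), (23, 13)])
v24: WRITE d=4  (d history now [(5, 9), (7, 4), (8, 8), (15, 3), (17, 10), (23, 13), (24, 4)])
v25: WRITE d=7  (d history now [(5, 9), (7, 4), (8, 8), (15, 3), (17, 10), (23, 13), (24, 4), (25, 7)])
v26: WRITE e=4  (e history now [(3, 12), (4, 8), (6, 14), (16, 4), (18, 12), (22, 5), (26, 4)])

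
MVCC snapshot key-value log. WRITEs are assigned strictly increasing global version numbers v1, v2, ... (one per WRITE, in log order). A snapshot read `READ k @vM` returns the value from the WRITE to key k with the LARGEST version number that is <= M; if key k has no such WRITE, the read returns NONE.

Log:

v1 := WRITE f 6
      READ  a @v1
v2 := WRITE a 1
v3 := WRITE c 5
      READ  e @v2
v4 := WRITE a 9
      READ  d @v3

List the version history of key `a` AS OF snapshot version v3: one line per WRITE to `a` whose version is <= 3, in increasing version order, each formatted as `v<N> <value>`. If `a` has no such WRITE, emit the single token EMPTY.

Scan writes for key=a with version <= 3:
  v1 WRITE f 6 -> skip
  v2 WRITE a 1 -> keep
  v3 WRITE c 5 -> skip
  v4 WRITE a 9 -> drop (> snap)
Collected: [(2, 1)]

Answer: v2 1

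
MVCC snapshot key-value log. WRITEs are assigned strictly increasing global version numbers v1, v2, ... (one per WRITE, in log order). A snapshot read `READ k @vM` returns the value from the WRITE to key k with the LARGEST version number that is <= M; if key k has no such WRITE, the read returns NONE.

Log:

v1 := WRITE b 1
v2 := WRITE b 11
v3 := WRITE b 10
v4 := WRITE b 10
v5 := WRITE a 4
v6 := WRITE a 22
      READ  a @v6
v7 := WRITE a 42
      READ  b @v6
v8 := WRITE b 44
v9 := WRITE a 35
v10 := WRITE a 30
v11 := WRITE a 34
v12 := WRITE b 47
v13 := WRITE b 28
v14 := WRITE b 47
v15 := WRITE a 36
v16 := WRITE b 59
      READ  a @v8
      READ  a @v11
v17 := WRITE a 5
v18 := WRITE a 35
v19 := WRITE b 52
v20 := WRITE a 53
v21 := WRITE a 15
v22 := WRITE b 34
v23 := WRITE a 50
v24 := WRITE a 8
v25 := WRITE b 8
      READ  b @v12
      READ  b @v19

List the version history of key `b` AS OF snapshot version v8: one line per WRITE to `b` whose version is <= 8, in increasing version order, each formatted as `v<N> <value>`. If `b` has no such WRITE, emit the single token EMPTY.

Answer: v1 1
v2 11
v3 10
v4 10
v8 44

Derivation:
Scan writes for key=b with version <= 8:
  v1 WRITE b 1 -> keep
  v2 WRITE b 11 -> keep
  v3 WRITE b 10 -> keep
  v4 WRITE b 10 -> keep
  v5 WRITE a 4 -> skip
  v6 WRITE a 22 -> skip
  v7 WRITE a 42 -> skip
  v8 WRITE b 44 -> keep
  v9 WRITE a 35 -> skip
  v10 WRITE a 30 -> skip
  v11 WRITE a 34 -> skip
  v12 WRITE b 47 -> drop (> snap)
  v13 WRITE b 28 -> drop (> snap)
  v14 WRITE b 47 -> drop (> snap)
  v15 WRITE a 36 -> skip
  v16 WRITE b 59 -> drop (> snap)
  v17 WRITE a 5 -> skip
  v18 WRITE a 35 -> skip
  v19 WRITE b 52 -> drop (> snap)
  v20 WRITE a 53 -> skip
  v21 WRITE a 15 -> skip
  v22 WRITE b 34 -> drop (> snap)
  v23 WRITE a 50 -> skip
  v24 WRITE a 8 -> skip
  v25 WRITE b 8 -> drop (> snap)
Collected: [(1, 1), (2, 11), (3, 10), (4, 10), (8, 44)]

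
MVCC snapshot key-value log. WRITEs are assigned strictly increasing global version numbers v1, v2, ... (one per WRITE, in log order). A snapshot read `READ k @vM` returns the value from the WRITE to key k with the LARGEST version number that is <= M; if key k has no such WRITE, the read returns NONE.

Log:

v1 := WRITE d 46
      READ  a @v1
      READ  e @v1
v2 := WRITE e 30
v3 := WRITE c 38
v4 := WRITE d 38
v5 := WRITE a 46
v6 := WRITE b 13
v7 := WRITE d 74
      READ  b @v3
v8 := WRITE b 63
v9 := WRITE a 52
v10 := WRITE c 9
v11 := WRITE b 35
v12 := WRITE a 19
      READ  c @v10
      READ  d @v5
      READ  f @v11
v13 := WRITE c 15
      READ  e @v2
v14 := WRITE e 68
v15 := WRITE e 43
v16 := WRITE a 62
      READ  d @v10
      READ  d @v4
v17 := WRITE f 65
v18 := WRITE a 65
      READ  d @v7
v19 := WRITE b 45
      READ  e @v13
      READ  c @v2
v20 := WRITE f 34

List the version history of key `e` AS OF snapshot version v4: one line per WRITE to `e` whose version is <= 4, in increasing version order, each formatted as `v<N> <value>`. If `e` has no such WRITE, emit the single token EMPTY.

Scan writes for key=e with version <= 4:
  v1 WRITE d 46 -> skip
  v2 WRITE e 30 -> keep
  v3 WRITE c 38 -> skip
  v4 WRITE d 38 -> skip
  v5 WRITE a 46 -> skip
  v6 WRITE b 13 -> skip
  v7 WRITE d 74 -> skip
  v8 WRITE b 63 -> skip
  v9 WRITE a 52 -> skip
  v10 WRITE c 9 -> skip
  v11 WRITE b 35 -> skip
  v12 WRITE a 19 -> skip
  v13 WRITE c 15 -> skip
  v14 WRITE e 68 -> drop (> snap)
  v15 WRITE e 43 -> drop (> snap)
  v16 WRITE a 62 -> skip
  v17 WRITE f 65 -> skip
  v18 WRITE a 65 -> skip
  v19 WRITE b 45 -> skip
  v20 WRITE f 34 -> skip
Collected: [(2, 30)]

Answer: v2 30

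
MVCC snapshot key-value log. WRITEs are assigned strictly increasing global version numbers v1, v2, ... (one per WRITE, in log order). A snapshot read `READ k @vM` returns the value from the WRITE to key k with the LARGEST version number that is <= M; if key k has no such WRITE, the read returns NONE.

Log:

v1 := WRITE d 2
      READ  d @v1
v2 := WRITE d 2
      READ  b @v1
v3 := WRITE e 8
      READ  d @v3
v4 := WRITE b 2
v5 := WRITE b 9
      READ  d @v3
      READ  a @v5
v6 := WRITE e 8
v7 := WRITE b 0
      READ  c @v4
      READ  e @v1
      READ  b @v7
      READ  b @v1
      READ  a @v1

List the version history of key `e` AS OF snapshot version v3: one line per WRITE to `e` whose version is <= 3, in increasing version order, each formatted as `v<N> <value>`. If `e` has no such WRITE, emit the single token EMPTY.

Scan writes for key=e with version <= 3:
  v1 WRITE d 2 -> skip
  v2 WRITE d 2 -> skip
  v3 WRITE e 8 -> keep
  v4 WRITE b 2 -> skip
  v5 WRITE b 9 -> skip
  v6 WRITE e 8 -> drop (> snap)
  v7 WRITE b 0 -> skip
Collected: [(3, 8)]

Answer: v3 8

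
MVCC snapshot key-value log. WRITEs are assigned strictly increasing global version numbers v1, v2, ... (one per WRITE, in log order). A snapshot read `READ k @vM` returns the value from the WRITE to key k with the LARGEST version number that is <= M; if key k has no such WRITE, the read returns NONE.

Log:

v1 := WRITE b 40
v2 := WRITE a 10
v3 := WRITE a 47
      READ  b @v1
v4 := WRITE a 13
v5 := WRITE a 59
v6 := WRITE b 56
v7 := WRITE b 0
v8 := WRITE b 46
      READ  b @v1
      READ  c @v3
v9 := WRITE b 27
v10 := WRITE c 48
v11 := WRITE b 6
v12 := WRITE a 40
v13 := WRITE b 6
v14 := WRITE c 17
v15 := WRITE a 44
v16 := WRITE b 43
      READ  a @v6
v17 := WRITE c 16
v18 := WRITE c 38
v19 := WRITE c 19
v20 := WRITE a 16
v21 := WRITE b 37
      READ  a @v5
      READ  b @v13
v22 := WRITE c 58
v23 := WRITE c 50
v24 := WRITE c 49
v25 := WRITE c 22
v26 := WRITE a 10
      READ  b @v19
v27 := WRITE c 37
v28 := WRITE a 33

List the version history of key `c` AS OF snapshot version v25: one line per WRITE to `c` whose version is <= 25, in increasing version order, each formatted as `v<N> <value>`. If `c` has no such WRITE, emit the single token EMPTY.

Scan writes for key=c with version <= 25:
  v1 WRITE b 40 -> skip
  v2 WRITE a 10 -> skip
  v3 WRITE a 47 -> skip
  v4 WRITE a 13 -> skip
  v5 WRITE a 59 -> skip
  v6 WRITE b 56 -> skip
  v7 WRITE b 0 -> skip
  v8 WRITE b 46 -> skip
  v9 WRITE b 27 -> skip
  v10 WRITE c 48 -> keep
  v11 WRITE b 6 -> skip
  v12 WRITE a 40 -> skip
  v13 WRITE b 6 -> skip
  v14 WRITE c 17 -> keep
  v15 WRITE a 44 -> skip
  v16 WRITE b 43 -> skip
  v17 WRITE c 16 -> keep
  v18 WRITE c 38 -> keep
  v19 WRITE c 19 -> keep
  v20 WRITE a 16 -> skip
  v21 WRITE b 37 -> skip
  v22 WRITE c 58 -> keep
  v23 WRITE c 50 -> keep
  v24 WRITE c 49 -> keep
  v25 WRITE c 22 -> keep
  v26 WRITE a 10 -> skip
  v27 WRITE c 37 -> drop (> snap)
  v28 WRITE a 33 -> skip
Collected: [(10, 48), (14, 17), (17, 16), (18, 38), (19, 19), (22, 58), (23, 50), (24, 49), (25, 22)]

Answer: v10 48
v14 17
v17 16
v18 38
v19 19
v22 58
v23 50
v24 49
v25 22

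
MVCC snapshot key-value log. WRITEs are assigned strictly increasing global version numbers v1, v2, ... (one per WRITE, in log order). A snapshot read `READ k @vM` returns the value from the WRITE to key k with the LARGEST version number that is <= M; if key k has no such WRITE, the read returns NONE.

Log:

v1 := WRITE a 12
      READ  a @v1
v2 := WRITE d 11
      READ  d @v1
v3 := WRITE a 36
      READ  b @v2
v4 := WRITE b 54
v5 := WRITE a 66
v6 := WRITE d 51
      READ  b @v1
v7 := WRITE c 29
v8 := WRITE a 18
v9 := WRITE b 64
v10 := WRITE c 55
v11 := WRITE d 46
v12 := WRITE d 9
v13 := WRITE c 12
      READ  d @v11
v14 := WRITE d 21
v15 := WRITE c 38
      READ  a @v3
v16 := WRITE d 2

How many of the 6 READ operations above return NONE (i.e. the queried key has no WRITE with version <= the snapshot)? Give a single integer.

v1: WRITE a=12  (a history now [(1, 12)])
READ a @v1: history=[(1, 12)] -> pick v1 -> 12
v2: WRITE d=11  (d history now [(2, 11)])
READ d @v1: history=[(2, 11)] -> no version <= 1 -> NONE
v3: WRITE a=36  (a history now [(1, 12), (3, 36)])
READ b @v2: history=[] -> no version <= 2 -> NONE
v4: WRITE b=54  (b history now [(4, 54)])
v5: WRITE a=66  (a history now [(1, 12), (3, 36), (5, 66)])
v6: WRITE d=51  (d history now [(2, 11), (6, 51)])
READ b @v1: history=[(4, 54)] -> no version <= 1 -> NONE
v7: WRITE c=29  (c history now [(7, 29)])
v8: WRITE a=18  (a history now [(1, 12), (3, 36), (5, 66), (8, 18)])
v9: WRITE b=64  (b history now [(4, 54), (9, 64)])
v10: WRITE c=55  (c history now [(7, 29), (10, 55)])
v11: WRITE d=46  (d history now [(2, 11), (6, 51), (11, 46)])
v12: WRITE d=9  (d history now [(2, 11), (6, 51), (11, 46), (12, 9)])
v13: WRITE c=12  (c history now [(7, 29), (10, 55), (13, 12)])
READ d @v11: history=[(2, 11), (6, 51), (11, 46), (12, 9)] -> pick v11 -> 46
v14: WRITE d=21  (d history now [(2, 11), (6, 51), (11, 46), (12, 9), (14, 21)])
v15: WRITE c=38  (c history now [(7, 29), (10, 55), (13, 12), (15, 38)])
READ a @v3: history=[(1, 12), (3, 36), (5, 66), (8, 18)] -> pick v3 -> 36
v16: WRITE d=2  (d history now [(2, 11), (6, 51), (11, 46), (12, 9), (14, 21), (16, 2)])
Read results in order: ['12', 'NONE', 'NONE', 'NONE', '46', '36']
NONE count = 3

Answer: 3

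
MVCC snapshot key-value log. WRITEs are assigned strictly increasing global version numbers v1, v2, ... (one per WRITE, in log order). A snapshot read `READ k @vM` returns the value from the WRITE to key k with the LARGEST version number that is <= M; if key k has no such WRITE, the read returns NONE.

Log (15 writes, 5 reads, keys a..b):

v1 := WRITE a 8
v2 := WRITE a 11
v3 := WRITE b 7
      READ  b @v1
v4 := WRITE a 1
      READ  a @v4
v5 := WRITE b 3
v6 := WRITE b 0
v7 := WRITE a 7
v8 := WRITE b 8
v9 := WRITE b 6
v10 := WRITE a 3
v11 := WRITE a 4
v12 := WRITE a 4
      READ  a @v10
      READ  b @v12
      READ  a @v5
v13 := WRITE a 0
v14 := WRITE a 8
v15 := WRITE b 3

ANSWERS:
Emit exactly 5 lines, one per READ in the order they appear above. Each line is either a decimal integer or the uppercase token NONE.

Answer: NONE
1
3
6
1

Derivation:
v1: WRITE a=8  (a history now [(1, 8)])
v2: WRITE a=11  (a history now [(1, 8), (2, 11)])
v3: WRITE b=7  (b history now [(3, 7)])
READ b @v1: history=[(3, 7)] -> no version <= 1 -> NONE
v4: WRITE a=1  (a history now [(1, 8), (2, 11), (4, 1)])
READ a @v4: history=[(1, 8), (2, 11), (4, 1)] -> pick v4 -> 1
v5: WRITE b=3  (b history now [(3, 7), (5, 3)])
v6: WRITE b=0  (b history now [(3, 7), (5, 3), (6, 0)])
v7: WRITE a=7  (a history now [(1, 8), (2, 11), (4, 1), (7, 7)])
v8: WRITE b=8  (b history now [(3, 7), (5, 3), (6, 0), (8, 8)])
v9: WRITE b=6  (b history now [(3, 7), (5, 3), (6, 0), (8, 8), (9, 6)])
v10: WRITE a=3  (a history now [(1, 8), (2, 11), (4, 1), (7, 7), (10, 3)])
v11: WRITE a=4  (a history now [(1, 8), (2, 11), (4, 1), (7, 7), (10, 3), (11, 4)])
v12: WRITE a=4  (a history now [(1, 8), (2, 11), (4, 1), (7, 7), (10, 3), (11, 4), (12, 4)])
READ a @v10: history=[(1, 8), (2, 11), (4, 1), (7, 7), (10, 3), (11, 4), (12, 4)] -> pick v10 -> 3
READ b @v12: history=[(3, 7), (5, 3), (6, 0), (8, 8), (9, 6)] -> pick v9 -> 6
READ a @v5: history=[(1, 8), (2, 11), (4, 1), (7, 7), (10, 3), (11, 4), (12, 4)] -> pick v4 -> 1
v13: WRITE a=0  (a history now [(1, 8), (2, 11), (4, 1), (7, 7), (10, 3), (11, 4), (12, 4), (13, 0)])
v14: WRITE a=8  (a history now [(1, 8), (2, 11), (4, 1), (7, 7), (10, 3), (11, 4), (12, 4), (13, 0), (14, 8)])
v15: WRITE b=3  (b history now [(3, 7), (5, 3), (6, 0), (8, 8), (9, 6), (15, 3)])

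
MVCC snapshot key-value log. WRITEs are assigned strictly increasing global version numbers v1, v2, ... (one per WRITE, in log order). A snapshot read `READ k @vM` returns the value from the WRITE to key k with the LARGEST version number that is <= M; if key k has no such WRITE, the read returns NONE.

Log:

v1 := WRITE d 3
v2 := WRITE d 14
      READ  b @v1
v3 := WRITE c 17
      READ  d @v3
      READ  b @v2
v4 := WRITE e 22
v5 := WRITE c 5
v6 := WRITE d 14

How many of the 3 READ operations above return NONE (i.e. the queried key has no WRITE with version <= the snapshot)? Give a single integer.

v1: WRITE d=3  (d history now [(1, 3)])
v2: WRITE d=14  (d history now [(1, 3), (2, 14)])
READ b @v1: history=[] -> no version <= 1 -> NONE
v3: WRITE c=17  (c history now [(3, 17)])
READ d @v3: history=[(1, 3), (2, 14)] -> pick v2 -> 14
READ b @v2: history=[] -> no version <= 2 -> NONE
v4: WRITE e=22  (e history now [(4, 22)])
v5: WRITE c=5  (c history now [(3, 17), (5, 5)])
v6: WRITE d=14  (d history now [(1, 3), (2, 14), (6, 14)])
Read results in order: ['NONE', '14', 'NONE']
NONE count = 2

Answer: 2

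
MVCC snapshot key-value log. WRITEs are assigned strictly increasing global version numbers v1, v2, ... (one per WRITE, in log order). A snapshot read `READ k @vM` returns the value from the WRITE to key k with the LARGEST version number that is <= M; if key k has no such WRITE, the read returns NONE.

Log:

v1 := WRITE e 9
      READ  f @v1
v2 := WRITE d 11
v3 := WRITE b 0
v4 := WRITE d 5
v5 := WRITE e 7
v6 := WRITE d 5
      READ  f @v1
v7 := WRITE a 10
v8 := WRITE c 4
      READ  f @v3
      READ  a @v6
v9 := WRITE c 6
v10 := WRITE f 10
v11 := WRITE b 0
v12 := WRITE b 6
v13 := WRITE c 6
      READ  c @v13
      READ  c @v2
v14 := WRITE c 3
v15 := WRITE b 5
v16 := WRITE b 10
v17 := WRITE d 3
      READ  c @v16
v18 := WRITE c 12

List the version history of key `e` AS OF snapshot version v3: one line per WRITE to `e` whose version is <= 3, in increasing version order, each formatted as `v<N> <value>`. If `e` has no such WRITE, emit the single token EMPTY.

Scan writes for key=e with version <= 3:
  v1 WRITE e 9 -> keep
  v2 WRITE d 11 -> skip
  v3 WRITE b 0 -> skip
  v4 WRITE d 5 -> skip
  v5 WRITE e 7 -> drop (> snap)
  v6 WRITE d 5 -> skip
  v7 WRITE a 10 -> skip
  v8 WRITE c 4 -> skip
  v9 WRITE c 6 -> skip
  v10 WRITE f 10 -> skip
  v11 WRITE b 0 -> skip
  v12 WRITE b 6 -> skip
  v13 WRITE c 6 -> skip
  v14 WRITE c 3 -> skip
  v15 WRITE b 5 -> skip
  v16 WRITE b 10 -> skip
  v17 WRITE d 3 -> skip
  v18 WRITE c 12 -> skip
Collected: [(1, 9)]

Answer: v1 9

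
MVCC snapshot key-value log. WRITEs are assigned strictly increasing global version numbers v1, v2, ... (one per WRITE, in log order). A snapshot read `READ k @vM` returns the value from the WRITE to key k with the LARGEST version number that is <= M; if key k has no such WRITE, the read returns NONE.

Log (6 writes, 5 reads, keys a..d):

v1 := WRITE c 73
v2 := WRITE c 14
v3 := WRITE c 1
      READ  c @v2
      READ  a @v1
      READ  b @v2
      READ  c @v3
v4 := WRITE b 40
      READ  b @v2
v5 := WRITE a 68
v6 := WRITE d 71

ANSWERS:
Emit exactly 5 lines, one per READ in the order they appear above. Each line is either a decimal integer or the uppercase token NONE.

v1: WRITE c=73  (c history now [(1, 73)])
v2: WRITE c=14  (c history now [(1, 73), (2, 14)])
v3: WRITE c=1  (c history now [(1, 73), (2, 14), (3, 1)])
READ c @v2: history=[(1, 73), (2, 14), (3, 1)] -> pick v2 -> 14
READ a @v1: history=[] -> no version <= 1 -> NONE
READ b @v2: history=[] -> no version <= 2 -> NONE
READ c @v3: history=[(1, 73), (2, 14), (3, 1)] -> pick v3 -> 1
v4: WRITE b=40  (b history now [(4, 40)])
READ b @v2: history=[(4, 40)] -> no version <= 2 -> NONE
v5: WRITE a=68  (a history now [(5, 68)])
v6: WRITE d=71  (d history now [(6, 71)])

Answer: 14
NONE
NONE
1
NONE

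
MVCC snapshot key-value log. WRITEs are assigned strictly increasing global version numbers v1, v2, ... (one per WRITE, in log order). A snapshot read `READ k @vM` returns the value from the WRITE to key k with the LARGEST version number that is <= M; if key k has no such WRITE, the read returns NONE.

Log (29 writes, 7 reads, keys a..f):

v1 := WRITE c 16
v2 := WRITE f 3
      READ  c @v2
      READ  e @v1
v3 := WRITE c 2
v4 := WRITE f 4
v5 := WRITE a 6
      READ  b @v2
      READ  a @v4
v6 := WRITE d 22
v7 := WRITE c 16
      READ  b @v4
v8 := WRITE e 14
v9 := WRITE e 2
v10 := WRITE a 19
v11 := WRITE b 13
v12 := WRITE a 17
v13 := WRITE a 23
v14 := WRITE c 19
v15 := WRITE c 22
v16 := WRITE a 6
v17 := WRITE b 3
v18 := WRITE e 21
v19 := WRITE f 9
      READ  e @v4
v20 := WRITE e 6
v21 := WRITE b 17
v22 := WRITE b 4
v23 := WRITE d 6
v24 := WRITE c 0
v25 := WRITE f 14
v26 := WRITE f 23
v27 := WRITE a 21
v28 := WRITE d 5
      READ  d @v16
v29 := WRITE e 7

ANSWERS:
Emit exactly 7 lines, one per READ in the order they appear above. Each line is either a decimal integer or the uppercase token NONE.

Answer: 16
NONE
NONE
NONE
NONE
NONE
22

Derivation:
v1: WRITE c=16  (c history now [(1, 16)])
v2: WRITE f=3  (f history now [(2, 3)])
READ c @v2: history=[(1, 16)] -> pick v1 -> 16
READ e @v1: history=[] -> no version <= 1 -> NONE
v3: WRITE c=2  (c history now [(1, 16), (3, 2)])
v4: WRITE f=4  (f history now [(2, 3), (4, 4)])
v5: WRITE a=6  (a history now [(5, 6)])
READ b @v2: history=[] -> no version <= 2 -> NONE
READ a @v4: history=[(5, 6)] -> no version <= 4 -> NONE
v6: WRITE d=22  (d history now [(6, 22)])
v7: WRITE c=16  (c history now [(1, 16), (3, 2), (7, 16)])
READ b @v4: history=[] -> no version <= 4 -> NONE
v8: WRITE e=14  (e history now [(8, 14)])
v9: WRITE e=2  (e history now [(8, 14), (9, 2)])
v10: WRITE a=19  (a history now [(5, 6), (10, 19)])
v11: WRITE b=13  (b history now [(11, 13)])
v12: WRITE a=17  (a history now [(5, 6), (10, 19), (12, 17)])
v13: WRITE a=23  (a history now [(5, 6), (10, 19), (12, 17), (13, 23)])
v14: WRITE c=19  (c history now [(1, 16), (3, 2), (7, 16), (14, 19)])
v15: WRITE c=22  (c history now [(1, 16), (3, 2), (7, 16), (14, 19), (15, 22)])
v16: WRITE a=6  (a history now [(5, 6), (10, 19), (12, 17), (13, 23), (16, 6)])
v17: WRITE b=3  (b history now [(11, 13), (17, 3)])
v18: WRITE e=21  (e history now [(8, 14), (9, 2), (18, 21)])
v19: WRITE f=9  (f history now [(2, 3), (4, 4), (19, 9)])
READ e @v4: history=[(8, 14), (9, 2), (18, 21)] -> no version <= 4 -> NONE
v20: WRITE e=6  (e history now [(8, 14), (9, 2), (18, 21), (20, 6)])
v21: WRITE b=17  (b history now [(11, 13), (17, 3), (21, 17)])
v22: WRITE b=4  (b history now [(11, 13), (17, 3), (21, 17), (22, 4)])
v23: WRITE d=6  (d history now [(6, 22), (23, 6)])
v24: WRITE c=0  (c history now [(1, 16), (3, 2), (7, 16), (14, 19), (15, 22), (24, 0)])
v25: WRITE f=14  (f history now [(2, 3), (4, 4), (19, 9), (25, 14)])
v26: WRITE f=23  (f history now [(2, 3), (4, 4), (19, 9), (25, 14), (26, 23)])
v27: WRITE a=21  (a history now [(5, 6), (10, 19), (12, 17), (13, 23), (16, 6), (27, 21)])
v28: WRITE d=5  (d history now [(6, 22), (23, 6), (28, 5)])
READ d @v16: history=[(6, 22), (23, 6), (28, 5)] -> pick v6 -> 22
v29: WRITE e=7  (e history now [(8, 14), (9, 2), (18, 21), (20, 6), (29, 7)])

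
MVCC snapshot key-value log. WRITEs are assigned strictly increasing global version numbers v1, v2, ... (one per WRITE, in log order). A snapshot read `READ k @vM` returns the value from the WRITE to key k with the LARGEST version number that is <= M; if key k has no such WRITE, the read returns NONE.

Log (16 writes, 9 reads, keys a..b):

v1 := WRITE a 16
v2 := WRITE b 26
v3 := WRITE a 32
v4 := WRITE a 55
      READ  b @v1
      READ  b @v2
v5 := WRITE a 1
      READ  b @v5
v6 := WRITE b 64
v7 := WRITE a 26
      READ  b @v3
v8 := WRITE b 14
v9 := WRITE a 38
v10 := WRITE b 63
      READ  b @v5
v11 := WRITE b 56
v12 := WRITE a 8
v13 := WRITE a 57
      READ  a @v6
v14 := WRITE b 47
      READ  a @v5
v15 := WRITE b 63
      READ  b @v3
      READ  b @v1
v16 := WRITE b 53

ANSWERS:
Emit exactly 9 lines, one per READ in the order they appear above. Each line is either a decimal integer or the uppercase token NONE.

Answer: NONE
26
26
26
26
1
1
26
NONE

Derivation:
v1: WRITE a=16  (a history now [(1, 16)])
v2: WRITE b=26  (b history now [(2, 26)])
v3: WRITE a=32  (a history now [(1, 16), (3, 32)])
v4: WRITE a=55  (a history now [(1, 16), (3, 32), (4, 55)])
READ b @v1: history=[(2, 26)] -> no version <= 1 -> NONE
READ b @v2: history=[(2, 26)] -> pick v2 -> 26
v5: WRITE a=1  (a history now [(1, 16), (3, 32), (4, 55), (5, 1)])
READ b @v5: history=[(2, 26)] -> pick v2 -> 26
v6: WRITE b=64  (b history now [(2, 26), (6, 64)])
v7: WRITE a=26  (a history now [(1, 16), (3, 32), (4, 55), (5, 1), (7, 26)])
READ b @v3: history=[(2, 26), (6, 64)] -> pick v2 -> 26
v8: WRITE b=14  (b history now [(2, 26), (6, 64), (8, 14)])
v9: WRITE a=38  (a history now [(1, 16), (3, 32), (4, 55), (5, 1), (7, 26), (9, 38)])
v10: WRITE b=63  (b history now [(2, 26), (6, 64), (8, 14), (10, 63)])
READ b @v5: history=[(2, 26), (6, 64), (8, 14), (10, 63)] -> pick v2 -> 26
v11: WRITE b=56  (b history now [(2, 26), (6, 64), (8, 14), (10, 63), (11, 56)])
v12: WRITE a=8  (a history now [(1, 16), (3, 32), (4, 55), (5, 1), (7, 26), (9, 38), (12, 8)])
v13: WRITE a=57  (a history now [(1, 16), (3, 32), (4, 55), (5, 1), (7, 26), (9, 38), (12, 8), (13, 57)])
READ a @v6: history=[(1, 16), (3, 32), (4, 55), (5, 1), (7, 26), (9, 38), (12, 8), (13, 57)] -> pick v5 -> 1
v14: WRITE b=47  (b history now [(2, 26), (6, 64), (8, 14), (10, 63), (11, 56), (14, 47)])
READ a @v5: history=[(1, 16), (3, 32), (4, 55), (5, 1), (7, 26), (9, 38), (12, 8), (13, 57)] -> pick v5 -> 1
v15: WRITE b=63  (b history now [(2, 26), (6, 64), (8, 14), (10, 63), (11, 56), (14, 47), (15, 63)])
READ b @v3: history=[(2, 26), (6, 64), (8, 14), (10, 63), (11, 56), (14, 47), (15, 63)] -> pick v2 -> 26
READ b @v1: history=[(2, 26), (6, 64), (8, 14), (10, 63), (11, 56), (14, 47), (15, 63)] -> no version <= 1 -> NONE
v16: WRITE b=53  (b history now [(2, 26), (6, 64), (8, 14), (10, 63), (11, 56), (14, 47), (15, 63), (16, 53)])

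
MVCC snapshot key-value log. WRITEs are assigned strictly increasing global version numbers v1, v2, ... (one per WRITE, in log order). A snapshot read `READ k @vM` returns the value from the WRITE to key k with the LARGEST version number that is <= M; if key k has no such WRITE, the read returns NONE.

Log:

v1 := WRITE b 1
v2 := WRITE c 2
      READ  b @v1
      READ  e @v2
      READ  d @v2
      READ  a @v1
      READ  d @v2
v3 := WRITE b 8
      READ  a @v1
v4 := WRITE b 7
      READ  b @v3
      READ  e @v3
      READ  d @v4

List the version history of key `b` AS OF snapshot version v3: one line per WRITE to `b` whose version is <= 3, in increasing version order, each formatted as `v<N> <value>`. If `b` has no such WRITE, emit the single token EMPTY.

Answer: v1 1
v3 8

Derivation:
Scan writes for key=b with version <= 3:
  v1 WRITE b 1 -> keep
  v2 WRITE c 2 -> skip
  v3 WRITE b 8 -> keep
  v4 WRITE b 7 -> drop (> snap)
Collected: [(1, 1), (3, 8)]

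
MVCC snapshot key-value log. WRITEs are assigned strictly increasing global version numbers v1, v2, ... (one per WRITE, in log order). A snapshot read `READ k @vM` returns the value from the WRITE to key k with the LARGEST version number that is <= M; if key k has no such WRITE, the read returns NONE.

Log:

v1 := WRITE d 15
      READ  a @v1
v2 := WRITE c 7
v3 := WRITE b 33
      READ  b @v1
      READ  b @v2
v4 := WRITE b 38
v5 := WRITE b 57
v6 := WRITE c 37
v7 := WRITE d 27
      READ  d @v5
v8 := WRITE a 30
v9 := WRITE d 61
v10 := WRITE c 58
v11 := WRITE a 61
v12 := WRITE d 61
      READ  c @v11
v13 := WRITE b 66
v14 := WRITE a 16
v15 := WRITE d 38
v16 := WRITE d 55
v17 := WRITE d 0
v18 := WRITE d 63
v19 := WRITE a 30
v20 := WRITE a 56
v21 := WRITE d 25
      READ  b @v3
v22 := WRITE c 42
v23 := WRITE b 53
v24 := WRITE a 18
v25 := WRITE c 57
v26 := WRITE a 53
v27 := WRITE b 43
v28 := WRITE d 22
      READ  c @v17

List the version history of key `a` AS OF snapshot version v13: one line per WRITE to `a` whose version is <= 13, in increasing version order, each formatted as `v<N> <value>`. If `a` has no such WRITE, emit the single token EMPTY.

Scan writes for key=a with version <= 13:
  v1 WRITE d 15 -> skip
  v2 WRITE c 7 -> skip
  v3 WRITE b 33 -> skip
  v4 WRITE b 38 -> skip
  v5 WRITE b 57 -> skip
  v6 WRITE c 37 -> skip
  v7 WRITE d 27 -> skip
  v8 WRITE a 30 -> keep
  v9 WRITE d 61 -> skip
  v10 WRITE c 58 -> skip
  v11 WRITE a 61 -> keep
  v12 WRITE d 61 -> skip
  v13 WRITE b 66 -> skip
  v14 WRITE a 16 -> drop (> snap)
  v15 WRITE d 38 -> skip
  v16 WRITE d 55 -> skip
  v17 WRITE d 0 -> skip
  v18 WRITE d 63 -> skip
  v19 WRITE a 30 -> drop (> snap)
  v20 WRITE a 56 -> drop (> snap)
  v21 WRITE d 25 -> skip
  v22 WRITE c 42 -> skip
  v23 WRITE b 53 -> skip
  v24 WRITE a 18 -> drop (> snap)
  v25 WRITE c 57 -> skip
  v26 WRITE a 53 -> drop (> snap)
  v27 WRITE b 43 -> skip
  v28 WRITE d 22 -> skip
Collected: [(8, 30), (11, 61)]

Answer: v8 30
v11 61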